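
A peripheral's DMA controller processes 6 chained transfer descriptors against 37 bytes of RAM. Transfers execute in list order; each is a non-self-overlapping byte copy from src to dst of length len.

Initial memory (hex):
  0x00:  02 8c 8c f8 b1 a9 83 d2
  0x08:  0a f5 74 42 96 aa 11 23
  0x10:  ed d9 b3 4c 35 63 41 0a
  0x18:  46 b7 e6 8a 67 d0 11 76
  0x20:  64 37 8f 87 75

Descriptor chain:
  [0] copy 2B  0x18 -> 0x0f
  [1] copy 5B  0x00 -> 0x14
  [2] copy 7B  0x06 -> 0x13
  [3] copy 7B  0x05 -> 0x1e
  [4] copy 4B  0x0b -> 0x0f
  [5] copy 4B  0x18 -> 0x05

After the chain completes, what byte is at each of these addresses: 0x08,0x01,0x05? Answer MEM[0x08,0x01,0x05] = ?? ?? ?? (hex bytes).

  after D0: wrote 2B at 0x0f = 46b7
  after D1: wrote 5B at 0x14 = 028c8cf8b1
  after D2: wrote 7B at 0x13 = 83d20af5744296
  after D3: wrote 7B at 0x1e = a983d20af57442
  after D4: wrote 4B at 0x0f = 4296aa11
  after D5: wrote 4B at 0x05 = 4296e68a
query mem[0x08]=0x8a, mem[0x01]=0x8c, mem[0x05]=0x42

MEM[0x08,0x01,0x05] = 8a 8c 42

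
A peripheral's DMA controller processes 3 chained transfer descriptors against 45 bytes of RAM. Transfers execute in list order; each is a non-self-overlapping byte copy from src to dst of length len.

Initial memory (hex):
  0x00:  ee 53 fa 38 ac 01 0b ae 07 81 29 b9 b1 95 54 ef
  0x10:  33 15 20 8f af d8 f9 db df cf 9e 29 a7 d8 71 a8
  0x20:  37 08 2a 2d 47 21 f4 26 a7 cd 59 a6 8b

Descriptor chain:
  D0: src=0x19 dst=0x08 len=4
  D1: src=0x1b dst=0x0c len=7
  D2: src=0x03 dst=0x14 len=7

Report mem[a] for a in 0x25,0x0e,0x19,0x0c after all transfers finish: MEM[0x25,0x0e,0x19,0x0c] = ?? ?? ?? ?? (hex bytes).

  after D0: wrote 4B at 0x08 = cf9e29a7
  after D1: wrote 7B at 0x0c = 29a7d871a83708
  after D2: wrote 7B at 0x14 = 38ac010baecf9e
query mem[0x25]=0x21, mem[0x0e]=0xd8, mem[0x19]=0xcf, mem[0x0c]=0x29

MEM[0x25,0x0e,0x19,0x0c] = 21 d8 cf 29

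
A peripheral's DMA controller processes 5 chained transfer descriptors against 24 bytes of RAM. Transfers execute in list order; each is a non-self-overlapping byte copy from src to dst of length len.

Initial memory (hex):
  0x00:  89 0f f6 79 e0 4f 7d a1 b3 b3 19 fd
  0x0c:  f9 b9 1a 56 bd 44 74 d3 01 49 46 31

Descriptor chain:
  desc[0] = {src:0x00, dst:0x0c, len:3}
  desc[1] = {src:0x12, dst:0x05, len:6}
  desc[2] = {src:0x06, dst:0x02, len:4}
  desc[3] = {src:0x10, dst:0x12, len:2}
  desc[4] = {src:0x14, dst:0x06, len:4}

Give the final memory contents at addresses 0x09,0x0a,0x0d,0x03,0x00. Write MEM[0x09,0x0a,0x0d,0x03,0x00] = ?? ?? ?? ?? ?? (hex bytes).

[0] 0x00->0x0c len=3 : 89 0f f6
[1] 0x12->0x05 len=6 : 74 d3 01 49 46 31
[2] 0x06->0x02 len=4 : d3 01 49 46
[3] 0x10->0x12 len=2 : bd 44
[4] 0x14->0x06 len=4 : 01 49 46 31
query mem[0x09]=0x31, mem[0x0a]=0x31, mem[0x0d]=0x0f, mem[0x03]=0x01, mem[0x00]=0x89

MEM[0x09,0x0a,0x0d,0x03,0x00] = 31 31 0f 01 89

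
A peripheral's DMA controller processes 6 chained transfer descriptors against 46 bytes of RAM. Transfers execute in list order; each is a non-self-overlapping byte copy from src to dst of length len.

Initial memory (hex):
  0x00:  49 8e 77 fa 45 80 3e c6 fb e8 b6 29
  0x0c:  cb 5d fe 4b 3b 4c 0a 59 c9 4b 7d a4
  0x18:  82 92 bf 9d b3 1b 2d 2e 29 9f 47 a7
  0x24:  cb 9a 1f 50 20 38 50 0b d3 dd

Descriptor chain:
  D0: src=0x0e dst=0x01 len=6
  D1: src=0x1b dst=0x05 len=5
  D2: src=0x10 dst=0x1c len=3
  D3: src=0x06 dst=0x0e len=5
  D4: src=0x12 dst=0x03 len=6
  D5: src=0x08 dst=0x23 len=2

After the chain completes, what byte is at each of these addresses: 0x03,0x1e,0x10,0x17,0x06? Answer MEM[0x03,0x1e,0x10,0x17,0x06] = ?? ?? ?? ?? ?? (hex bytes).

#0 dst[0x01+6] := {0xfe,0x4b,0x3b,0x4c,0x0a,0x59}
#1 dst[0x05+5] := {0x9d,0xb3,0x1b,0x2d,0x2e}
#2 dst[0x1c+3] := {0x3b,0x4c,0x0a}
#3 dst[0x0e+5] := {0xb3,0x1b,0x2d,0x2e,0xb6}
#4 dst[0x03+6] := {0xb6,0x59,0xc9,0x4b,0x7d,0xa4}
#5 dst[0x23+2] := {0xa4,0x2e}
query mem[0x03]=0xb6, mem[0x1e]=0x0a, mem[0x10]=0x2d, mem[0x17]=0xa4, mem[0x06]=0x4b

MEM[0x03,0x1e,0x10,0x17,0x06] = b6 0a 2d a4 4b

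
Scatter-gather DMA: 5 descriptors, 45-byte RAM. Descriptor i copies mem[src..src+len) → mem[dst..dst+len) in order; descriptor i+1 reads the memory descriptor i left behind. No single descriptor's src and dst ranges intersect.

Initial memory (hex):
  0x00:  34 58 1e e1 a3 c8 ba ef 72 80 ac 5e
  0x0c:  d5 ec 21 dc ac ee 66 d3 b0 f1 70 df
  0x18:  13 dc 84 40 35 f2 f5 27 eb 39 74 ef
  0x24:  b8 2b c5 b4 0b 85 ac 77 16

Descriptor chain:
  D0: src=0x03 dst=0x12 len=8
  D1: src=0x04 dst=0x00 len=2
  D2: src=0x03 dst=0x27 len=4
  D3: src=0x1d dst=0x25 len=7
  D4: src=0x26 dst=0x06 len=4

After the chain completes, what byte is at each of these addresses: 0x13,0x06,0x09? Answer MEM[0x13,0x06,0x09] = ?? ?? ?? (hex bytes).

MEM[0x13,0x06,0x09] = a3 f5 39

#0 dst[0x12+8] := {0xe1,0xa3,0xc8,0xba,0xef,0x72,0x80,0xac}
#1 dst[0x00+2] := {0xa3,0xc8}
#2 dst[0x27+4] := {0xe1,0xa3,0xc8,0xba}
#3 dst[0x25+7] := {0xf2,0xf5,0x27,0xeb,0x39,0x74,0xef}
#4 dst[0x06+4] := {0xf5,0x27,0xeb,0x39}
query mem[0x13]=0xa3, mem[0x06]=0xf5, mem[0x09]=0x39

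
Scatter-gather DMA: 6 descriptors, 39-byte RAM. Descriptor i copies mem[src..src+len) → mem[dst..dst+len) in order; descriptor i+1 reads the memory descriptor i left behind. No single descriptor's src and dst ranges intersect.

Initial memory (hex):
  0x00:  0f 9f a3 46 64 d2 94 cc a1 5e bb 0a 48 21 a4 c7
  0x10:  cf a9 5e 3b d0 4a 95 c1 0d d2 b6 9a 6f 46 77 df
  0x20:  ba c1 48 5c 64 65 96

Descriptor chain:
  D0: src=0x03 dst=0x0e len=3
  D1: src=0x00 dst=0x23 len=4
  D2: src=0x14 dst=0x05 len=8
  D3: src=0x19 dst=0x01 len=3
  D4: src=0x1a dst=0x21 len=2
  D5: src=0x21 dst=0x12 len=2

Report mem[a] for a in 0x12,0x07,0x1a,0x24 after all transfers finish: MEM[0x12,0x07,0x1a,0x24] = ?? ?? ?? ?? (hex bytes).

MEM[0x12,0x07,0x1a,0x24] = b6 95 b6 9f

D0: mem[0x0e..0x10] <- [46 64 d2]
D1: mem[0x23..0x26] <- [0f 9f a3 46]
D2: mem[0x05..0x0c] <- [d0 4a 95 c1 0d d2 b6 9a]
D3: mem[0x01..0x03] <- [d2 b6 9a]
D4: mem[0x21..0x22] <- [b6 9a]
D5: mem[0x12..0x13] <- [b6 9a]
query mem[0x12]=0xb6, mem[0x07]=0x95, mem[0x1a]=0xb6, mem[0x24]=0x9f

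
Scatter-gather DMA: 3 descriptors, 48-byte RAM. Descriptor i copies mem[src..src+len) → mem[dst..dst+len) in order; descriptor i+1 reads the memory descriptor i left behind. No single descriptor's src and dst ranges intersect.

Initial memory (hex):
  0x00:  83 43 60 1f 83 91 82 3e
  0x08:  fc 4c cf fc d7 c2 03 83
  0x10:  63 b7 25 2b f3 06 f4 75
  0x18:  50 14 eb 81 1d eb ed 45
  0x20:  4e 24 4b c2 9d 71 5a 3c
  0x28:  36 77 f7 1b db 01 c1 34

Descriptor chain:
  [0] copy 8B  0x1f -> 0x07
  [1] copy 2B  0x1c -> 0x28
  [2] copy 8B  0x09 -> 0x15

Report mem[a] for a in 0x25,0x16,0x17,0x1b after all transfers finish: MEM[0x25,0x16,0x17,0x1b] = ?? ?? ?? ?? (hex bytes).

MEM[0x25,0x16,0x17,0x1b] = 71 4b c2 83

D0: mem[0x07..0x0e] <- [45 4e 24 4b c2 9d 71 5a]
D1: mem[0x28..0x29] <- [1d eb]
D2: mem[0x15..0x1c] <- [24 4b c2 9d 71 5a 83 63]
query mem[0x25]=0x71, mem[0x16]=0x4b, mem[0x17]=0xc2, mem[0x1b]=0x83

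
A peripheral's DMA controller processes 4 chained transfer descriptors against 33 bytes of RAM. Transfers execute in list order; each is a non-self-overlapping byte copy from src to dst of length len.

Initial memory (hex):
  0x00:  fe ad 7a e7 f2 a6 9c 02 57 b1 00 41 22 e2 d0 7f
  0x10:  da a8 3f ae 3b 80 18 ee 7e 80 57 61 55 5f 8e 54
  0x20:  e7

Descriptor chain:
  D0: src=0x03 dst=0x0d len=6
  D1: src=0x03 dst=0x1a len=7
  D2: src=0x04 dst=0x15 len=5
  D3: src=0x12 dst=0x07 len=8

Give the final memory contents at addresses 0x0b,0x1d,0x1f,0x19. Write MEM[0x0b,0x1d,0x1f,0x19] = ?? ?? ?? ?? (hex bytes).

MEM[0x0b,0x1d,0x1f,0x19] = a6 9c 57 57

#0 dst[0x0d+6] := {0xe7,0xf2,0xa6,0x9c,0x02,0x57}
#1 dst[0x1a+7] := {0xe7,0xf2,0xa6,0x9c,0x02,0x57,0xb1}
#2 dst[0x15+5] := {0xf2,0xa6,0x9c,0x02,0x57}
#3 dst[0x07+8] := {0x57,0xae,0x3b,0xf2,0xa6,0x9c,0x02,0x57}
query mem[0x0b]=0xa6, mem[0x1d]=0x9c, mem[0x1f]=0x57, mem[0x19]=0x57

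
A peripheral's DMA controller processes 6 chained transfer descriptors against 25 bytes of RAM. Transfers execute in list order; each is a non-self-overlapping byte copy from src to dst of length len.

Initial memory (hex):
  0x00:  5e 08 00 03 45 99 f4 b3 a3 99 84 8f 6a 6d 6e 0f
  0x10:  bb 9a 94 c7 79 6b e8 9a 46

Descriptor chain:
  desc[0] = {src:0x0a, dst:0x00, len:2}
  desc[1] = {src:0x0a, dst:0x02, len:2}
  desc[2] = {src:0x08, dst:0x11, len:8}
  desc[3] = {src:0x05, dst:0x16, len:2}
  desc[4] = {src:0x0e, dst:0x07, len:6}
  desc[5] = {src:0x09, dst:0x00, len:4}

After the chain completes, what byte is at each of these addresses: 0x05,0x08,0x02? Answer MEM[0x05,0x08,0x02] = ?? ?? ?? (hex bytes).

MEM[0x05,0x08,0x02] = 99 0f 99

[0] 0x0a->0x00 len=2 : 84 8f
[1] 0x0a->0x02 len=2 : 84 8f
[2] 0x08->0x11 len=8 : a3 99 84 8f 6a 6d 6e 0f
[3] 0x05->0x16 len=2 : 99 f4
[4] 0x0e->0x07 len=6 : 6e 0f bb a3 99 84
[5] 0x09->0x00 len=4 : bb a3 99 84
query mem[0x05]=0x99, mem[0x08]=0x0f, mem[0x02]=0x99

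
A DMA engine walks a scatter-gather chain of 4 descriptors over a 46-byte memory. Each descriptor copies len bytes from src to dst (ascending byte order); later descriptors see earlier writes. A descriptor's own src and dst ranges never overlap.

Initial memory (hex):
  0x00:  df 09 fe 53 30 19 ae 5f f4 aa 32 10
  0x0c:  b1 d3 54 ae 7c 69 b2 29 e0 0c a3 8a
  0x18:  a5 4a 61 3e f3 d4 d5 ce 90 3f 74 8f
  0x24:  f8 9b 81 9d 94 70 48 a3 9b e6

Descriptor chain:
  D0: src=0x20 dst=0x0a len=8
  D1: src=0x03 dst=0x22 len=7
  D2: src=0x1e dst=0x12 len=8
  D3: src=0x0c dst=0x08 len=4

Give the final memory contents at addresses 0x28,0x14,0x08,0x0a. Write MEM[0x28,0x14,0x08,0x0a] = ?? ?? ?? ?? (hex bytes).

  after D0: wrote 8B at 0x0a = 903f748ff89b819d
  after D1: wrote 7B at 0x22 = 533019ae5ff4aa
  after D2: wrote 8B at 0x12 = d5ce903f533019ae
  after D3: wrote 4B at 0x08 = 748ff89b
query mem[0x28]=0xaa, mem[0x14]=0x90, mem[0x08]=0x74, mem[0x0a]=0xf8

MEM[0x28,0x14,0x08,0x0a] = aa 90 74 f8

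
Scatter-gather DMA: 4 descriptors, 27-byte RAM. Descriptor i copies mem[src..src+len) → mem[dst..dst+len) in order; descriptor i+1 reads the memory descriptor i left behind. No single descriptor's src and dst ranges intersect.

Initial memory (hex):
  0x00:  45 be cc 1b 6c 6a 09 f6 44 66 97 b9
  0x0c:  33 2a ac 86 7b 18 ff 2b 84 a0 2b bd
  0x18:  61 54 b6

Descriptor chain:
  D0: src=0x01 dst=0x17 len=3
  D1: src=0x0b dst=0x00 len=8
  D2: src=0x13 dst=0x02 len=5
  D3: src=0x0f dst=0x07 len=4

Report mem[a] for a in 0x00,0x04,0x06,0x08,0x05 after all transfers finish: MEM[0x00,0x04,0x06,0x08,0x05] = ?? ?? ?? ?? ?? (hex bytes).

D0: mem[0x17..0x19] <- [be cc 1b]
D1: mem[0x00..0x07] <- [b9 33 2a ac 86 7b 18 ff]
D2: mem[0x02..0x06] <- [2b 84 a0 2b be]
D3: mem[0x07..0x0a] <- [86 7b 18 ff]
query mem[0x00]=0xb9, mem[0x04]=0xa0, mem[0x06]=0xbe, mem[0x08]=0x7b, mem[0x05]=0x2b

MEM[0x00,0x04,0x06,0x08,0x05] = b9 a0 be 7b 2b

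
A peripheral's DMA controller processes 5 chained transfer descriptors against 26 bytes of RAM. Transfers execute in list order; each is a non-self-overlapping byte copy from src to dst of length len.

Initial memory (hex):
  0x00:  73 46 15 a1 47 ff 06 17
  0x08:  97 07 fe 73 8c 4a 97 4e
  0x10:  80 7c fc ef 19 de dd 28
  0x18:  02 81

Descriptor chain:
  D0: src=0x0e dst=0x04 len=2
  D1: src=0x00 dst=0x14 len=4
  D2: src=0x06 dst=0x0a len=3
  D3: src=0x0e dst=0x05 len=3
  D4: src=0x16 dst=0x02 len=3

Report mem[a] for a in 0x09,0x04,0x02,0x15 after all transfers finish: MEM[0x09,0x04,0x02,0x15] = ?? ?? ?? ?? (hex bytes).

[0] 0x0e->0x04 len=2 : 97 4e
[1] 0x00->0x14 len=4 : 73 46 15 a1
[2] 0x06->0x0a len=3 : 06 17 97
[3] 0x0e->0x05 len=3 : 97 4e 80
[4] 0x16->0x02 len=3 : 15 a1 02
query mem[0x09]=0x07, mem[0x04]=0x02, mem[0x02]=0x15, mem[0x15]=0x46

MEM[0x09,0x04,0x02,0x15] = 07 02 15 46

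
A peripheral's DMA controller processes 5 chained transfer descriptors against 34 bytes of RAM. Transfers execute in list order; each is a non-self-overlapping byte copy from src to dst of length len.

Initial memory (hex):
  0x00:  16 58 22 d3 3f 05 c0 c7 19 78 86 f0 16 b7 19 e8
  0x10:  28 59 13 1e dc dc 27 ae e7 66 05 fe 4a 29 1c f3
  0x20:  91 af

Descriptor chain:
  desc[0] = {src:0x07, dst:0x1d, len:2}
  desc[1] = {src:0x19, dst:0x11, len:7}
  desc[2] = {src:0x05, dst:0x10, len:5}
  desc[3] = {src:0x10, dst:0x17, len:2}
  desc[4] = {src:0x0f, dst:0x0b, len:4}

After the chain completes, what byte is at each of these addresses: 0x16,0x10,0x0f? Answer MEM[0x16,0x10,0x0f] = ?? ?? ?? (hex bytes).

D0: mem[0x1d..0x1e] <- [c7 19]
D1: mem[0x11..0x17] <- [66 05 fe 4a c7 19 f3]
D2: mem[0x10..0x14] <- [05 c0 c7 19 78]
D3: mem[0x17..0x18] <- [05 c0]
D4: mem[0x0b..0x0e] <- [e8 05 c0 c7]
query mem[0x16]=0x19, mem[0x10]=0x05, mem[0x0f]=0xe8

MEM[0x16,0x10,0x0f] = 19 05 e8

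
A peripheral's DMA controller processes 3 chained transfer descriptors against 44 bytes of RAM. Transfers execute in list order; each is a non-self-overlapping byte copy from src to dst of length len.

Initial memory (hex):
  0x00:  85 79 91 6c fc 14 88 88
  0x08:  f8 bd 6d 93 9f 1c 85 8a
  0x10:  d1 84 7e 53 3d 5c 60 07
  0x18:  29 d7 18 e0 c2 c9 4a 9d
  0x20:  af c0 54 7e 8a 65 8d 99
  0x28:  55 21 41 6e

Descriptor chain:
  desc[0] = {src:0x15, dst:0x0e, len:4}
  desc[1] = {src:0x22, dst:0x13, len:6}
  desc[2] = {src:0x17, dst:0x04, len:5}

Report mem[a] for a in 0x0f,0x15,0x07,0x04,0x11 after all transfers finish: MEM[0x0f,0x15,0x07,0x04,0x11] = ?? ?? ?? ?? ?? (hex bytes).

D0: mem[0x0e..0x11] <- [5c 60 07 29]
D1: mem[0x13..0x18] <- [54 7e 8a 65 8d 99]
D2: mem[0x04..0x08] <- [8d 99 d7 18 e0]
query mem[0x0f]=0x60, mem[0x15]=0x8a, mem[0x07]=0x18, mem[0x04]=0x8d, mem[0x11]=0x29

MEM[0x0f,0x15,0x07,0x04,0x11] = 60 8a 18 8d 29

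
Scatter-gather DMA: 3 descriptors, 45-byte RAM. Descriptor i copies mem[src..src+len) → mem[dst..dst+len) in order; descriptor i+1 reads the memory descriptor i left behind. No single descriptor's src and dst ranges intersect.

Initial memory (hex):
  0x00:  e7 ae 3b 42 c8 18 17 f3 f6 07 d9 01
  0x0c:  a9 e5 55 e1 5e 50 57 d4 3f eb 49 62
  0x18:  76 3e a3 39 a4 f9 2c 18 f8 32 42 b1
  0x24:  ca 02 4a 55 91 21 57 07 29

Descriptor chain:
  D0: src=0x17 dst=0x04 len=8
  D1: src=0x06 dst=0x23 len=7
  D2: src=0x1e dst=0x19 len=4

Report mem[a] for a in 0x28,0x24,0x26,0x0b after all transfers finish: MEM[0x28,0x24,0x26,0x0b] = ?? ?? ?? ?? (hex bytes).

MEM[0x28,0x24,0x26,0x0b] = 2c a3 a4 2c

D0: mem[0x04..0x0b] <- [62 76 3e a3 39 a4 f9 2c]
D1: mem[0x23..0x29] <- [3e a3 39 a4 f9 2c a9]
D2: mem[0x19..0x1c] <- [2c 18 f8 32]
query mem[0x28]=0x2c, mem[0x24]=0xa3, mem[0x26]=0xa4, mem[0x0b]=0x2c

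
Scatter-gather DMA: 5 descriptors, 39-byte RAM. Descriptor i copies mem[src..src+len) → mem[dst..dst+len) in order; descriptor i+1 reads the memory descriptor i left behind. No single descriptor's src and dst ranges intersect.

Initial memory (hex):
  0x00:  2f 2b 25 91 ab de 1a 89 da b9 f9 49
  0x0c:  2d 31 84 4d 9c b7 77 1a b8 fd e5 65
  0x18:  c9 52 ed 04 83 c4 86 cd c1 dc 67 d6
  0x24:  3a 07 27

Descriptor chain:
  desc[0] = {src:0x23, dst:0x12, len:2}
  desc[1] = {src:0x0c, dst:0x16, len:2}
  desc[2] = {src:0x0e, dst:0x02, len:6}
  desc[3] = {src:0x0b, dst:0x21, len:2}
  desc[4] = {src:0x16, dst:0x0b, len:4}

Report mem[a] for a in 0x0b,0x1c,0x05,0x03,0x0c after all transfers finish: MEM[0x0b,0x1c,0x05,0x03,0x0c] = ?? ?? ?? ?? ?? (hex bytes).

MEM[0x0b,0x1c,0x05,0x03,0x0c] = 2d 83 b7 4d 31

#0 dst[0x12+2] := {0xd6,0x3a}
#1 dst[0x16+2] := {0x2d,0x31}
#2 dst[0x02+6] := {0x84,0x4d,0x9c,0xb7,0xd6,0x3a}
#3 dst[0x21+2] := {0x49,0x2d}
#4 dst[0x0b+4] := {0x2d,0x31,0xc9,0x52}
query mem[0x0b]=0x2d, mem[0x1c]=0x83, mem[0x05]=0xb7, mem[0x03]=0x4d, mem[0x0c]=0x31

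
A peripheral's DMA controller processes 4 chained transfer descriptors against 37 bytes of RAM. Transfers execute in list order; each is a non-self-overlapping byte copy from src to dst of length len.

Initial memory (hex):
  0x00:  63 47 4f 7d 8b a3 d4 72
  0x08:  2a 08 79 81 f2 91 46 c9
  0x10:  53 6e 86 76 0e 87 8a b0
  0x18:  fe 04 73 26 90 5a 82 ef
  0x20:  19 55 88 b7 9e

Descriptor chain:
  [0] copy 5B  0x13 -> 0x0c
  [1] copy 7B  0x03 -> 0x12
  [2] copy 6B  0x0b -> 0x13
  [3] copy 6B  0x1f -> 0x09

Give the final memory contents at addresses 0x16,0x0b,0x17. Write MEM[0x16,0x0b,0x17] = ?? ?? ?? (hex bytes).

MEM[0x16,0x0b,0x17] = 87 55 8a

D0: mem[0x0c..0x10] <- [76 0e 87 8a b0]
D1: mem[0x12..0x18] <- [7d 8b a3 d4 72 2a 08]
D2: mem[0x13..0x18] <- [81 76 0e 87 8a b0]
D3: mem[0x09..0x0e] <- [ef 19 55 88 b7 9e]
query mem[0x16]=0x87, mem[0x0b]=0x55, mem[0x17]=0x8a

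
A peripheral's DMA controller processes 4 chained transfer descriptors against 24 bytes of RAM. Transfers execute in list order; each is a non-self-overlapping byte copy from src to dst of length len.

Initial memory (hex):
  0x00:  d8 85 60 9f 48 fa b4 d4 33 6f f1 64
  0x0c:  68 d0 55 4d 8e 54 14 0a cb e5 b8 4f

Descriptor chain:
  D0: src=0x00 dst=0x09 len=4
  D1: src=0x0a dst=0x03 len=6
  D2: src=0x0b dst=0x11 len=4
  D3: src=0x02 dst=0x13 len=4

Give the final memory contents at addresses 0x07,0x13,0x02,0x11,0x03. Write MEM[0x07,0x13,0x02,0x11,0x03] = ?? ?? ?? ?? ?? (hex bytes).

MEM[0x07,0x13,0x02,0x11,0x03] = 55 60 60 60 85

#0 dst[0x09+4] := {0xd8,0x85,0x60,0x9f}
#1 dst[0x03+6] := {0x85,0x60,0x9f,0xd0,0x55,0x4d}
#2 dst[0x11+4] := {0x60,0x9f,0xd0,0x55}
#3 dst[0x13+4] := {0x60,0x85,0x60,0x9f}
query mem[0x07]=0x55, mem[0x13]=0x60, mem[0x02]=0x60, mem[0x11]=0x60, mem[0x03]=0x85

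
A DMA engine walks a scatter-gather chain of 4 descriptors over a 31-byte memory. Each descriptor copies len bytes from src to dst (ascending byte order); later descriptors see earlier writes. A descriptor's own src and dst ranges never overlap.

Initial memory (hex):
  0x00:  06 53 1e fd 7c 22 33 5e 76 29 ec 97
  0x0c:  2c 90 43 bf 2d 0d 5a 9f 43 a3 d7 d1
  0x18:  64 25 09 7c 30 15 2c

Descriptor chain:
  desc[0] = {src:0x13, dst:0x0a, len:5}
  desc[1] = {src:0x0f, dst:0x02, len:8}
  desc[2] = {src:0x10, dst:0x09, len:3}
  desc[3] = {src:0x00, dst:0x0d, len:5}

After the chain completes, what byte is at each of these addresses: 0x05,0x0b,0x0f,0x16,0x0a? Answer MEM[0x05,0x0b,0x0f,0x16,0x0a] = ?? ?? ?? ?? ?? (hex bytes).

MEM[0x05,0x0b,0x0f,0x16,0x0a] = 5a 5a bf d7 0d

#0 dst[0x0a+5] := {0x9f,0x43,0xa3,0xd7,0xd1}
#1 dst[0x02+8] := {0xbf,0x2d,0x0d,0x5a,0x9f,0x43,0xa3,0xd7}
#2 dst[0x09+3] := {0x2d,0x0d,0x5a}
#3 dst[0x0d+5] := {0x06,0x53,0xbf,0x2d,0x0d}
query mem[0x05]=0x5a, mem[0x0b]=0x5a, mem[0x0f]=0xbf, mem[0x16]=0xd7, mem[0x0a]=0x0d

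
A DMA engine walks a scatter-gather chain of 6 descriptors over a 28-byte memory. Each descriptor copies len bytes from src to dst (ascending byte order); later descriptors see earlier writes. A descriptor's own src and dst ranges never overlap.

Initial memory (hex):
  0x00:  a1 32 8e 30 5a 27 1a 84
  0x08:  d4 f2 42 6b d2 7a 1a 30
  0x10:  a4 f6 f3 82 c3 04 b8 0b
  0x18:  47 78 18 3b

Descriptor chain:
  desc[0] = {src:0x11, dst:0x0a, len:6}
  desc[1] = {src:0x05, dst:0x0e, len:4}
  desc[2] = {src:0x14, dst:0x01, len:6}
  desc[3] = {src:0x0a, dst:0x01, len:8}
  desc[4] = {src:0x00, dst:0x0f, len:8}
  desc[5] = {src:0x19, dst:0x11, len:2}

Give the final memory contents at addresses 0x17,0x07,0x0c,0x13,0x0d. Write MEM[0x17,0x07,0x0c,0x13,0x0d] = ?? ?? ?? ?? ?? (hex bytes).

MEM[0x17,0x07,0x0c,0x13,0x0d] = 0b 84 82 c3 c3

  after D0: wrote 6B at 0x0a = f6f382c304b8
  after D1: wrote 4B at 0x0e = 271a84d4
  after D2: wrote 6B at 0x01 = c304b80b4778
  after D3: wrote 8B at 0x01 = f6f382c3271a84d4
  after D4: wrote 8B at 0x0f = a1f6f382c3271a84
  after D5: wrote 2B at 0x11 = 7818
query mem[0x17]=0x0b, mem[0x07]=0x84, mem[0x0c]=0x82, mem[0x13]=0xc3, mem[0x0d]=0xc3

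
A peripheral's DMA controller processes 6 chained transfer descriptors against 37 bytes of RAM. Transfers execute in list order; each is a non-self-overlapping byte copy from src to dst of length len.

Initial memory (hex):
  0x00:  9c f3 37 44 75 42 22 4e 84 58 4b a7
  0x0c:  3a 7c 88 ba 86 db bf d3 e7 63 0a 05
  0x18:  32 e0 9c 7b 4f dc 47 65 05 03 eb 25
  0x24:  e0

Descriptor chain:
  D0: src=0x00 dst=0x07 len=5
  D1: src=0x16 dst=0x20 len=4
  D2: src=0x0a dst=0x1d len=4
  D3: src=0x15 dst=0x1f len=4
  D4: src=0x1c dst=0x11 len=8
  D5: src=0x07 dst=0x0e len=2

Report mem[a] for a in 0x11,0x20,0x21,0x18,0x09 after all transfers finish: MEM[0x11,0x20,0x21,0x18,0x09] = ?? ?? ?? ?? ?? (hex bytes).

  after D0: wrote 5B at 0x07 = 9cf3374475
  after D1: wrote 4B at 0x20 = 0a0532e0
  after D2: wrote 4B at 0x1d = 44753a7c
  after D3: wrote 4B at 0x1f = 630a0532
  after D4: wrote 8B at 0x11 = 4f4475630a0532e0
  after D5: wrote 2B at 0x0e = 9cf3
query mem[0x11]=0x4f, mem[0x20]=0x0a, mem[0x21]=0x05, mem[0x18]=0xe0, mem[0x09]=0x37

MEM[0x11,0x20,0x21,0x18,0x09] = 4f 0a 05 e0 37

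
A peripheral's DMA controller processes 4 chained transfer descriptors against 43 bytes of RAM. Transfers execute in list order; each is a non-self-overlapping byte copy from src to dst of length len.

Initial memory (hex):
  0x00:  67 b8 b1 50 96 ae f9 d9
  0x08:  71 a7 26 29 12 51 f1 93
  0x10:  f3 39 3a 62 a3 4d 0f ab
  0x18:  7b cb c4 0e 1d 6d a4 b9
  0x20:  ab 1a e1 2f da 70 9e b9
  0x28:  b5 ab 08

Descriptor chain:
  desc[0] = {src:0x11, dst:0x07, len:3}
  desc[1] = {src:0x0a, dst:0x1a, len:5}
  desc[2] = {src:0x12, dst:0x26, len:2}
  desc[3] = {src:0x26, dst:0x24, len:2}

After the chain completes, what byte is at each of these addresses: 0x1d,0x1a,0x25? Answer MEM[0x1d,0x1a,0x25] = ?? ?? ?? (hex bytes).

MEM[0x1d,0x1a,0x25] = 51 26 62

[0] 0x11->0x07 len=3 : 39 3a 62
[1] 0x0a->0x1a len=5 : 26 29 12 51 f1
[2] 0x12->0x26 len=2 : 3a 62
[3] 0x26->0x24 len=2 : 3a 62
query mem[0x1d]=0x51, mem[0x1a]=0x26, mem[0x25]=0x62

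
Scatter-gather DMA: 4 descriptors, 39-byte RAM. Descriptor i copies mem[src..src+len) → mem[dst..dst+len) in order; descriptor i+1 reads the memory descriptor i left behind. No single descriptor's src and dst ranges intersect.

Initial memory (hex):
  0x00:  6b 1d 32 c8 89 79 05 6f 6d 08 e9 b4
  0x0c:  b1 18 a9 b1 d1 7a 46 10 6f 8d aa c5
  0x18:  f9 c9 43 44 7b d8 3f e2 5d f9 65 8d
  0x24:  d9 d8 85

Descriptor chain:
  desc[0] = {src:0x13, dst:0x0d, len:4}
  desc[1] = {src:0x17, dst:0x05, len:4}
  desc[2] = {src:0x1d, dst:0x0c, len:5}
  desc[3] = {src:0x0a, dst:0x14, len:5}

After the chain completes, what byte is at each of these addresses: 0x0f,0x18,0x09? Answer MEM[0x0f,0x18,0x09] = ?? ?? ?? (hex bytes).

MEM[0x0f,0x18,0x09] = 5d e2 08

  after D0: wrote 4B at 0x0d = 106f8daa
  after D1: wrote 4B at 0x05 = c5f9c943
  after D2: wrote 5B at 0x0c = d83fe25df9
  after D3: wrote 5B at 0x14 = e9b4d83fe2
query mem[0x0f]=0x5d, mem[0x18]=0xe2, mem[0x09]=0x08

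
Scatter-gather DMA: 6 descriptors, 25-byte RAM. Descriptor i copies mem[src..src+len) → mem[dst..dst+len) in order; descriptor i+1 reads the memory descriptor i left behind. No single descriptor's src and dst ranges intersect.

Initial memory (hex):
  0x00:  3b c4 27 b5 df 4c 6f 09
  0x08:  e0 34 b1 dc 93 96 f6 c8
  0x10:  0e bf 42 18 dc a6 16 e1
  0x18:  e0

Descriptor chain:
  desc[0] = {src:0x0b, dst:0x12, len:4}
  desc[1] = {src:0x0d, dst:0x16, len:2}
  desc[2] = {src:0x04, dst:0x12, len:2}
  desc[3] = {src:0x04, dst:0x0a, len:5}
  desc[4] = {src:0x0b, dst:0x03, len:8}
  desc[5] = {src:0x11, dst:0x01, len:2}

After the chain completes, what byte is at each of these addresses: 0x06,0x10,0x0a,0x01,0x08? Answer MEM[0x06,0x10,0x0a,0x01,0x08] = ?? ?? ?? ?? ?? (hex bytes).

D0: mem[0x12..0x15] <- [dc 93 96 f6]
D1: mem[0x16..0x17] <- [96 f6]
D2: mem[0x12..0x13] <- [df 4c]
D3: mem[0x0a..0x0e] <- [df 4c 6f 09 e0]
D4: mem[0x03..0x0a] <- [4c 6f 09 e0 c8 0e bf df]
D5: mem[0x01..0x02] <- [bf df]
query mem[0x06]=0xe0, mem[0x10]=0x0e, mem[0x0a]=0xdf, mem[0x01]=0xbf, mem[0x08]=0x0e

MEM[0x06,0x10,0x0a,0x01,0x08] = e0 0e df bf 0e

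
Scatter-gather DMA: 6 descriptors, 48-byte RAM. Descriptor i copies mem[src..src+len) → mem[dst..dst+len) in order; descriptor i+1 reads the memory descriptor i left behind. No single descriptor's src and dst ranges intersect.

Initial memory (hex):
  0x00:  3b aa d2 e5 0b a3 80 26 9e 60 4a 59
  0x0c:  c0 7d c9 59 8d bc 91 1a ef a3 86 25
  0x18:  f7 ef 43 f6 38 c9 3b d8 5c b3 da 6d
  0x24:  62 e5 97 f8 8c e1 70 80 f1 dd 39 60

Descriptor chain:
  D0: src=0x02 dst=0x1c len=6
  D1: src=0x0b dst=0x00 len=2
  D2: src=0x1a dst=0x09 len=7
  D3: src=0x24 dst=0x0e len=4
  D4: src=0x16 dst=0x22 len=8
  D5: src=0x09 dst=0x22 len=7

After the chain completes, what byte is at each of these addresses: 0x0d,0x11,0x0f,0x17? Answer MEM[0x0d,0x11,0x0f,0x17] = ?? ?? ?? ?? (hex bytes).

D0: mem[0x1c..0x21] <- [d2 e5 0b a3 80 26]
D1: mem[0x00..0x01] <- [59 c0]
D2: mem[0x09..0x0f] <- [43 f6 d2 e5 0b a3 80]
D3: mem[0x0e..0x11] <- [62 e5 97 f8]
D4: mem[0x22..0x29] <- [86 25 f7 ef 43 f6 d2 e5]
D5: mem[0x22..0x28] <- [43 f6 d2 e5 0b 62 e5]
query mem[0x0d]=0x0b, mem[0x11]=0xf8, mem[0x0f]=0xe5, mem[0x17]=0x25

MEM[0x0d,0x11,0x0f,0x17] = 0b f8 e5 25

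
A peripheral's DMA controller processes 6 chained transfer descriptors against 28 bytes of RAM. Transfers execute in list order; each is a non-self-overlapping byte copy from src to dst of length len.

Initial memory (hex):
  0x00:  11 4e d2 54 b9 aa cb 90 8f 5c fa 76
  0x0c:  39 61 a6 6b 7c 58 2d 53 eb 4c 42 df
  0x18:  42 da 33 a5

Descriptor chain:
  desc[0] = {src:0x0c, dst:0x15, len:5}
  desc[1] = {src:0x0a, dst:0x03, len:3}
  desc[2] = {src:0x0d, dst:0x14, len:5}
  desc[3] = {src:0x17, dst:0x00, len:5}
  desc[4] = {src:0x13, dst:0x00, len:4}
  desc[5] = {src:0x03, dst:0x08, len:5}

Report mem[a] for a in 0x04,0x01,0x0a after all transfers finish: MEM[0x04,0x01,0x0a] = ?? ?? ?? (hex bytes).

MEM[0x04,0x01,0x0a] = a5 61 39

  after D0: wrote 5B at 0x15 = 3961a66b7c
  after D1: wrote 3B at 0x03 = fa7639
  after D2: wrote 5B at 0x14 = 61a66b7c58
  after D3: wrote 5B at 0x00 = 7c587c33a5
  after D4: wrote 4B at 0x00 = 5361a66b
  after D5: wrote 5B at 0x08 = 6ba539cb90
query mem[0x04]=0xa5, mem[0x01]=0x61, mem[0x0a]=0x39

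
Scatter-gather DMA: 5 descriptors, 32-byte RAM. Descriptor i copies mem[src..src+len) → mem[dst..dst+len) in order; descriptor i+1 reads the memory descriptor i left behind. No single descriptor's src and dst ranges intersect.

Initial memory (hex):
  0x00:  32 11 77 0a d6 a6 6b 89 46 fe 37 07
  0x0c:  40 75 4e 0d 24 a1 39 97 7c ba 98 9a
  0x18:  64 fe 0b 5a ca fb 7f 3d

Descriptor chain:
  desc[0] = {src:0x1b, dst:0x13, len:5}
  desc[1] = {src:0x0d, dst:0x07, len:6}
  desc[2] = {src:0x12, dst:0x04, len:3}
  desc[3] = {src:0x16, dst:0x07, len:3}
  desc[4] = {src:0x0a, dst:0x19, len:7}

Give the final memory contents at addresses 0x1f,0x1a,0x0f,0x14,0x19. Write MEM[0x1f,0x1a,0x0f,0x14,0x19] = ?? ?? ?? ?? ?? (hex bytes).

  after D0: wrote 5B at 0x13 = 5acafb7f3d
  after D1: wrote 6B at 0x07 = 754e0d24a139
  after D2: wrote 3B at 0x04 = 395aca
  after D3: wrote 3B at 0x07 = 7f3d64
  after D4: wrote 7B at 0x19 = 24a139754e0d24
query mem[0x1f]=0x24, mem[0x1a]=0xa1, mem[0x0f]=0x0d, mem[0x14]=0xca, mem[0x19]=0x24

MEM[0x1f,0x1a,0x0f,0x14,0x19] = 24 a1 0d ca 24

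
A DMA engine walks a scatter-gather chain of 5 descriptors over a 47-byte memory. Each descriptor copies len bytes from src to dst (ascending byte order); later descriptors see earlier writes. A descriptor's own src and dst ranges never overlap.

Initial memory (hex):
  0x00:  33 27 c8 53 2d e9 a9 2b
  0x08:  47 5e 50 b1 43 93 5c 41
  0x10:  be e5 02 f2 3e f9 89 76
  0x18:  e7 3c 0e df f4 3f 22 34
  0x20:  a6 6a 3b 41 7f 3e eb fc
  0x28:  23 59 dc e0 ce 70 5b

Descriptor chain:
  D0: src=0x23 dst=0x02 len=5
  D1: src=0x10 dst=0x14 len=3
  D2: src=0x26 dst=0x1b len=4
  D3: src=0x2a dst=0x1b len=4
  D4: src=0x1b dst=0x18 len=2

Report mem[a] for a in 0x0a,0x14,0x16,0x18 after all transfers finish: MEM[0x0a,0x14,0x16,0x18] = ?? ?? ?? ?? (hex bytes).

MEM[0x0a,0x14,0x16,0x18] = 50 be 02 dc

D0: mem[0x02..0x06] <- [41 7f 3e eb fc]
D1: mem[0x14..0x16] <- [be e5 02]
D2: mem[0x1b..0x1e] <- [eb fc 23 59]
D3: mem[0x1b..0x1e] <- [dc e0 ce 70]
D4: mem[0x18..0x19] <- [dc e0]
query mem[0x0a]=0x50, mem[0x14]=0xbe, mem[0x16]=0x02, mem[0x18]=0xdc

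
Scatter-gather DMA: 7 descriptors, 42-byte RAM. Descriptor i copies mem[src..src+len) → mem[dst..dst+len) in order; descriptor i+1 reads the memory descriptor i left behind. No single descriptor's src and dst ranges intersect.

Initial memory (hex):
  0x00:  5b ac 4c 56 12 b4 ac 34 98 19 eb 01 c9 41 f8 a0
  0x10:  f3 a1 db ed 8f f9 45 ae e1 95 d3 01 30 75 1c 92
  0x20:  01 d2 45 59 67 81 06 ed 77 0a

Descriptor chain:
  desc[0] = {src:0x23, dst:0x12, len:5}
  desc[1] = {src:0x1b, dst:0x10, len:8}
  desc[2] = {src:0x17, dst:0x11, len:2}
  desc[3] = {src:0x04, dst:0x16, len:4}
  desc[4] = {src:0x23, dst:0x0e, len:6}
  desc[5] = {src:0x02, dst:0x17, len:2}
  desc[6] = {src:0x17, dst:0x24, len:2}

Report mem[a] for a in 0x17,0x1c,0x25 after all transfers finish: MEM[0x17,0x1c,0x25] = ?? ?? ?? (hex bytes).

  after D0: wrote 5B at 0x12 = 59678106ed
  after D1: wrote 8B at 0x10 = 0130751c9201d245
  after D2: wrote 2B at 0x11 = 45e1
  after D3: wrote 4B at 0x16 = 12b4ac34
  after D4: wrote 6B at 0x0e = 59678106ed77
  after D5: wrote 2B at 0x17 = 4c56
  after D6: wrote 2B at 0x24 = 4c56
query mem[0x17]=0x4c, mem[0x1c]=0x30, mem[0x25]=0x56

MEM[0x17,0x1c,0x25] = 4c 30 56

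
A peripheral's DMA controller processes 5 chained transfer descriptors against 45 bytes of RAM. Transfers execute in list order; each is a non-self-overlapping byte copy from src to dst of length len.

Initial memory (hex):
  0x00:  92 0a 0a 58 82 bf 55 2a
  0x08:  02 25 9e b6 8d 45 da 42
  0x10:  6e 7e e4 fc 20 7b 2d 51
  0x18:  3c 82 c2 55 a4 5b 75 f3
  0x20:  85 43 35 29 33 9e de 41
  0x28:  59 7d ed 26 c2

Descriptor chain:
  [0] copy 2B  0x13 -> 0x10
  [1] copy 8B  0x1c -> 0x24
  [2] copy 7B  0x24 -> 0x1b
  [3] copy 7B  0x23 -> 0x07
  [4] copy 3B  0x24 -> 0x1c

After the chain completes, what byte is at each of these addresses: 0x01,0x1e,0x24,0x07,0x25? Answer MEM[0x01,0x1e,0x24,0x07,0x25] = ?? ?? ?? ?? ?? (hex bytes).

[0] 0x13->0x10 len=2 : fc 20
[1] 0x1c->0x24 len=8 : a4 5b 75 f3 85 43 35 29
[2] 0x24->0x1b len=7 : a4 5b 75 f3 85 43 35
[3] 0x23->0x07 len=7 : 29 a4 5b 75 f3 85 43
[4] 0x24->0x1c len=3 : a4 5b 75
query mem[0x01]=0x0a, mem[0x1e]=0x75, mem[0x24]=0xa4, mem[0x07]=0x29, mem[0x25]=0x5b

MEM[0x01,0x1e,0x24,0x07,0x25] = 0a 75 a4 29 5b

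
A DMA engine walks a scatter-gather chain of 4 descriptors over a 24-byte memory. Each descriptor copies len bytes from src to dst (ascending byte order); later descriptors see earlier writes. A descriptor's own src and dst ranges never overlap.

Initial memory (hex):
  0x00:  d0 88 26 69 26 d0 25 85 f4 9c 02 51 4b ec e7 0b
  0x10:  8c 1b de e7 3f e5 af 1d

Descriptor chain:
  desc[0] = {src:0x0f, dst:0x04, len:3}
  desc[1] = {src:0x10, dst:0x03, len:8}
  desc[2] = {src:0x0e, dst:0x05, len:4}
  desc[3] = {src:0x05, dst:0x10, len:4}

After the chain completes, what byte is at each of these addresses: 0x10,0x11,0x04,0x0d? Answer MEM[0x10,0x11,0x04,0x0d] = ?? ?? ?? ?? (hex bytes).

#0 dst[0x04+3] := {0x0b,0x8c,0x1b}
#1 dst[0x03+8] := {0x8c,0x1b,0xde,0xe7,0x3f,0xe5,0xaf,0x1d}
#2 dst[0x05+4] := {0xe7,0x0b,0x8c,0x1b}
#3 dst[0x10+4] := {0xe7,0x0b,0x8c,0x1b}
query mem[0x10]=0xe7, mem[0x11]=0x0b, mem[0x04]=0x1b, mem[0x0d]=0xec

MEM[0x10,0x11,0x04,0x0d] = e7 0b 1b ec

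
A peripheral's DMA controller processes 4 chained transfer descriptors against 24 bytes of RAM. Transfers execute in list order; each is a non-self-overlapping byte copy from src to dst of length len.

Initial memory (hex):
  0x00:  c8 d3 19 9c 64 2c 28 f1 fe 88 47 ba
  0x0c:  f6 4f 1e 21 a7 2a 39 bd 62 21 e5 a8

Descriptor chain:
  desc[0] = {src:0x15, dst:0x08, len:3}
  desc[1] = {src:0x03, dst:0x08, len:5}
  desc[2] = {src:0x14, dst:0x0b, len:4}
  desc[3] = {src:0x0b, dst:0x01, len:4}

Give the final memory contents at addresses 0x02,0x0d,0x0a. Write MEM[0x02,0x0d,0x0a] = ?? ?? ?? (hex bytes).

MEM[0x02,0x0d,0x0a] = 21 e5 2c

#0 dst[0x08+3] := {0x21,0xe5,0xa8}
#1 dst[0x08+5] := {0x9c,0x64,0x2c,0x28,0xf1}
#2 dst[0x0b+4] := {0x62,0x21,0xe5,0xa8}
#3 dst[0x01+4] := {0x62,0x21,0xe5,0xa8}
query mem[0x02]=0x21, mem[0x0d]=0xe5, mem[0x0a]=0x2c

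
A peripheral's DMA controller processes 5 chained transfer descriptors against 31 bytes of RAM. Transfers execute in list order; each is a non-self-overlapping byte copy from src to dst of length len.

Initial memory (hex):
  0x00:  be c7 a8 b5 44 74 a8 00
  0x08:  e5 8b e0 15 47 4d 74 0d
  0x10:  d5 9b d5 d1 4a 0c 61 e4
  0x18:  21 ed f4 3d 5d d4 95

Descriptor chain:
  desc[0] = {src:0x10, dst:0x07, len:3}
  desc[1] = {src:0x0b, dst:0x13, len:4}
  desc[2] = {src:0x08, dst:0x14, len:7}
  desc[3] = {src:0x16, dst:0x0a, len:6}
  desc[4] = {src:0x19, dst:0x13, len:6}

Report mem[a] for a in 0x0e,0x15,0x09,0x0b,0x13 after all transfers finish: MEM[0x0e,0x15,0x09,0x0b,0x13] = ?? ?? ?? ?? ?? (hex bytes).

MEM[0x0e,0x15,0x09,0x0b,0x13] = 74 3d d5 15 4d

[0] 0x10->0x07 len=3 : d5 9b d5
[1] 0x0b->0x13 len=4 : 15 47 4d 74
[2] 0x08->0x14 len=7 : 9b d5 e0 15 47 4d 74
[3] 0x16->0x0a len=6 : e0 15 47 4d 74 3d
[4] 0x19->0x13 len=6 : 4d 74 3d 5d d4 95
query mem[0x0e]=0x74, mem[0x15]=0x3d, mem[0x09]=0xd5, mem[0x0b]=0x15, mem[0x13]=0x4d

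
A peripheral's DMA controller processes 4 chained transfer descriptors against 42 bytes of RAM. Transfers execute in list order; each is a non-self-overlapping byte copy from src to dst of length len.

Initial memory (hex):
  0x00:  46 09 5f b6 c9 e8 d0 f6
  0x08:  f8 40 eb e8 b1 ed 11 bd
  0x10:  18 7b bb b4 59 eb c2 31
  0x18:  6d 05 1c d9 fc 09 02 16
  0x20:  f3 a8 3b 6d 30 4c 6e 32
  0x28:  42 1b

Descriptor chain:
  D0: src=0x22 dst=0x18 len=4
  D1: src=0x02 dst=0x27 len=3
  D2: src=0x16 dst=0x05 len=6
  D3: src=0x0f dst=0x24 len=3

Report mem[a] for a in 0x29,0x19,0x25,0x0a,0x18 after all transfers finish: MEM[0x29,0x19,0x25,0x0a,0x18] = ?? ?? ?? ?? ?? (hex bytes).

MEM[0x29,0x19,0x25,0x0a,0x18] = c9 6d 18 4c 3b

[0] 0x22->0x18 len=4 : 3b 6d 30 4c
[1] 0x02->0x27 len=3 : 5f b6 c9
[2] 0x16->0x05 len=6 : c2 31 3b 6d 30 4c
[3] 0x0f->0x24 len=3 : bd 18 7b
query mem[0x29]=0xc9, mem[0x19]=0x6d, mem[0x25]=0x18, mem[0x0a]=0x4c, mem[0x18]=0x3b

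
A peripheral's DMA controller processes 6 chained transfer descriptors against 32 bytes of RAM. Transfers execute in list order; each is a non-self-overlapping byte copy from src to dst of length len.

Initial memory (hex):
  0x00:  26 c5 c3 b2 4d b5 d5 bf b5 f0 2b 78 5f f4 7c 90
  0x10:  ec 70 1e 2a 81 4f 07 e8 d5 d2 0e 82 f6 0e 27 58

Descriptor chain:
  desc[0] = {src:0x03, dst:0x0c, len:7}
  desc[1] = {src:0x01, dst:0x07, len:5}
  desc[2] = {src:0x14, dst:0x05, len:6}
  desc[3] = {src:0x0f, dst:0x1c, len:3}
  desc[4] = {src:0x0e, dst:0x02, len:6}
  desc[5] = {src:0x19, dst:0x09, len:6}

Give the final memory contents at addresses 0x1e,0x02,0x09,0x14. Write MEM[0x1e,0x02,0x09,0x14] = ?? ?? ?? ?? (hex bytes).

#0 dst[0x0c+7] := {0xb2,0x4d,0xb5,0xd5,0xbf,0xb5,0xf0}
#1 dst[0x07+5] := {0xc5,0xc3,0xb2,0x4d,0xb5}
#2 dst[0x05+6] := {0x81,0x4f,0x07,0xe8,0xd5,0xd2}
#3 dst[0x1c+3] := {0xd5,0xbf,0xb5}
#4 dst[0x02+6] := {0xb5,0xd5,0xbf,0xb5,0xf0,0x2a}
#5 dst[0x09+6] := {0xd2,0x0e,0x82,0xd5,0xbf,0xb5}
query mem[0x1e]=0xb5, mem[0x02]=0xb5, mem[0x09]=0xd2, mem[0x14]=0x81

MEM[0x1e,0x02,0x09,0x14] = b5 b5 d2 81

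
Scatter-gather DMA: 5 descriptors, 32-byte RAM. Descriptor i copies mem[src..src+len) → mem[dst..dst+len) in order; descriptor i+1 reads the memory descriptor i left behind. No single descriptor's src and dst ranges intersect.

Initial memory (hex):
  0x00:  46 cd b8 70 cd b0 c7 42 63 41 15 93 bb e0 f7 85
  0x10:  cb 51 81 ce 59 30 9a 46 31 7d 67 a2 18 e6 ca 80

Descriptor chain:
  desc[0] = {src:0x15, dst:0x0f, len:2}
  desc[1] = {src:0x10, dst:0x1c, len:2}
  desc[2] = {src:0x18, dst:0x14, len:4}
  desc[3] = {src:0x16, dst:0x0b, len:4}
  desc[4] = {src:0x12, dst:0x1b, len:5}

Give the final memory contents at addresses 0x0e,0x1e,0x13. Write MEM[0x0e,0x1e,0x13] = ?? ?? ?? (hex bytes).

MEM[0x0e,0x1e,0x13] = 7d 7d ce

#0 dst[0x0f+2] := {0x30,0x9a}
#1 dst[0x1c+2] := {0x9a,0x51}
#2 dst[0x14+4] := {0x31,0x7d,0x67,0xa2}
#3 dst[0x0b+4] := {0x67,0xa2,0x31,0x7d}
#4 dst[0x1b+5] := {0x81,0xce,0x31,0x7d,0x67}
query mem[0x0e]=0x7d, mem[0x1e]=0x7d, mem[0x13]=0xce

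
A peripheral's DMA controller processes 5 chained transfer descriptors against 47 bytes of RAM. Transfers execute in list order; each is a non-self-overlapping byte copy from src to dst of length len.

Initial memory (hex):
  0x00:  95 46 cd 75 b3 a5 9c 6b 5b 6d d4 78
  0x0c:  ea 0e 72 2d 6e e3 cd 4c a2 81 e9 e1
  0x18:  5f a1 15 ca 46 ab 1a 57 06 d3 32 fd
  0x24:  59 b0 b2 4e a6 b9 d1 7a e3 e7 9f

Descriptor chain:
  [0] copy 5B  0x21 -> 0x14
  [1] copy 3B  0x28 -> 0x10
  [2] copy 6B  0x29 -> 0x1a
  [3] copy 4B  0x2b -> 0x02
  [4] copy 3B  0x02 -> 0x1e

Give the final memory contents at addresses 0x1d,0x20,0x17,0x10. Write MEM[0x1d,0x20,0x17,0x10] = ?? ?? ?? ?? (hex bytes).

#0 dst[0x14+5] := {0xd3,0x32,0xfd,0x59,0xb0}
#1 dst[0x10+3] := {0xa6,0xb9,0xd1}
#2 dst[0x1a+6] := {0xb9,0xd1,0x7a,0xe3,0xe7,0x9f}
#3 dst[0x02+4] := {0x7a,0xe3,0xe7,0x9f}
#4 dst[0x1e+3] := {0x7a,0xe3,0xe7}
query mem[0x1d]=0xe3, mem[0x20]=0xe7, mem[0x17]=0x59, mem[0x10]=0xa6

MEM[0x1d,0x20,0x17,0x10] = e3 e7 59 a6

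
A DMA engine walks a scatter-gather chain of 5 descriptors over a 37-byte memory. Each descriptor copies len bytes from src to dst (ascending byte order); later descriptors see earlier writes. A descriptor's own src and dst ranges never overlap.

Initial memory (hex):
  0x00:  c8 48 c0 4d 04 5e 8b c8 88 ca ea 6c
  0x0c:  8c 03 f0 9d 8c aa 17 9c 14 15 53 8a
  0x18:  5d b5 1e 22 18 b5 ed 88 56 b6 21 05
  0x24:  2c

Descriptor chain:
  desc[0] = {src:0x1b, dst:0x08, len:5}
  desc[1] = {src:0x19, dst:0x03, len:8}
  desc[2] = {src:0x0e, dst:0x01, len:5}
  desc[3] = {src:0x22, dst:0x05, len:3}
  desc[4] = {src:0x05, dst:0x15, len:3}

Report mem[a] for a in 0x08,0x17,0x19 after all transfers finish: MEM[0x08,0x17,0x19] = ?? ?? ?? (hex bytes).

MEM[0x08,0x17,0x19] = ed 2c b5

#0 dst[0x08+5] := {0x22,0x18,0xb5,0xed,0x88}
#1 dst[0x03+8] := {0xb5,0x1e,0x22,0x18,0xb5,0xed,0x88,0x56}
#2 dst[0x01+5] := {0xf0,0x9d,0x8c,0xaa,0x17}
#3 dst[0x05+3] := {0x21,0x05,0x2c}
#4 dst[0x15+3] := {0x21,0x05,0x2c}
query mem[0x08]=0xed, mem[0x17]=0x2c, mem[0x19]=0xb5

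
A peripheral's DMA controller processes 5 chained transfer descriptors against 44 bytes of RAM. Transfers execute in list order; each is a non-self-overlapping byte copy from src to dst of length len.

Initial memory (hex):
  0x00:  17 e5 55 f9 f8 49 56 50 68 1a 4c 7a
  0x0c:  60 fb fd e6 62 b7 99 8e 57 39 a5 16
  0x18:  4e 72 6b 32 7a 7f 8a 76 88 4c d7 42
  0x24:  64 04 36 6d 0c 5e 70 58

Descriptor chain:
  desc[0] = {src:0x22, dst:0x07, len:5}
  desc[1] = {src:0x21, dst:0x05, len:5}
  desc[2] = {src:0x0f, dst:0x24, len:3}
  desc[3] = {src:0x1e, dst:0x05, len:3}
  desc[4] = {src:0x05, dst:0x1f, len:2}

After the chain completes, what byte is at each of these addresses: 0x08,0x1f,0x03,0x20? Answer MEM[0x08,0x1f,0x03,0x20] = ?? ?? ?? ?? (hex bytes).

MEM[0x08,0x1f,0x03,0x20] = 64 8a f9 76

[0] 0x22->0x07 len=5 : d7 42 64 04 36
[1] 0x21->0x05 len=5 : 4c d7 42 64 04
[2] 0x0f->0x24 len=3 : e6 62 b7
[3] 0x1e->0x05 len=3 : 8a 76 88
[4] 0x05->0x1f len=2 : 8a 76
query mem[0x08]=0x64, mem[0x1f]=0x8a, mem[0x03]=0xf9, mem[0x20]=0x76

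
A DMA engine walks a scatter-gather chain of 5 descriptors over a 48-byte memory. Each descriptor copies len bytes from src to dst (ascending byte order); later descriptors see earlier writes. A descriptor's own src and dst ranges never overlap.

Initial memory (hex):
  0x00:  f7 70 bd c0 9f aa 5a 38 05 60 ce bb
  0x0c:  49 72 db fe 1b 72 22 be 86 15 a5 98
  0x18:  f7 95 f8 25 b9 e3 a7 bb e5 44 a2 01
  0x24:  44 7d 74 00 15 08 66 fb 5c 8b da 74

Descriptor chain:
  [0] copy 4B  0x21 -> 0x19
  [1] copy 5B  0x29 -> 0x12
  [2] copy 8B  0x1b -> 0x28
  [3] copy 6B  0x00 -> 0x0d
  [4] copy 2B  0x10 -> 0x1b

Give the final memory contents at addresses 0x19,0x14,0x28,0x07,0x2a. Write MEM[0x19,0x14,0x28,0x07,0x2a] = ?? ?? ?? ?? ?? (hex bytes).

D0: mem[0x19..0x1c] <- [44 a2 01 44]
D1: mem[0x12..0x16] <- [08 66 fb 5c 8b]
D2: mem[0x28..0x2f] <- [01 44 e3 a7 bb e5 44 a2]
D3: mem[0x0d..0x12] <- [f7 70 bd c0 9f aa]
D4: mem[0x1b..0x1c] <- [c0 9f]
query mem[0x19]=0x44, mem[0x14]=0xfb, mem[0x28]=0x01, mem[0x07]=0x38, mem[0x2a]=0xe3

MEM[0x19,0x14,0x28,0x07,0x2a] = 44 fb 01 38 e3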